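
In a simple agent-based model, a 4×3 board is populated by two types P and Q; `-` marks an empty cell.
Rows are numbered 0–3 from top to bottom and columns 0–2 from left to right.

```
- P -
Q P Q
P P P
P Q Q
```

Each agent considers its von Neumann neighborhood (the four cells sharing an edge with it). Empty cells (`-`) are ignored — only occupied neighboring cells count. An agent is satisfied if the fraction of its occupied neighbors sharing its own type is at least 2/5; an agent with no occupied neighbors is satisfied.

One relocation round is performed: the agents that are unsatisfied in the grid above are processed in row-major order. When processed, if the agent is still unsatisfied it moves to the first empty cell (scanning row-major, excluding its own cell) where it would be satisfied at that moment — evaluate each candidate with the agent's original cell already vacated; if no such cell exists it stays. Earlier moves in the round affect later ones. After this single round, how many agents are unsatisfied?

0

Initially unsatisfied (in order): (1,0), (1,2), (2,2), (3,1).
  (1,0) → (0,2).
  (1,2): no empty cell satisfies it; stays.
  (2,2) → (0,0).
  (3,1) → (2,2).
Resulting grid:
P P Q
- P Q
P P Q
P - Q
All satisfied now.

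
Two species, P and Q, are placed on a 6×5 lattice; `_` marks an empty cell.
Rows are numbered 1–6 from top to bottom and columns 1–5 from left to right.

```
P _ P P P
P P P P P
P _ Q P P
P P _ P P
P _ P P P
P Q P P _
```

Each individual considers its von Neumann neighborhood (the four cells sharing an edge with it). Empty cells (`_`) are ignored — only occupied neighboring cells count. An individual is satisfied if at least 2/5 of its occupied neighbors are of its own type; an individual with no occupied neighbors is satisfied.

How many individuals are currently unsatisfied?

Row 1: (1,1)P 1/1 ok · (1,3)P 2/2 ok · (1,4)P 3/3 ok · (1,5)P 2/2 ok
Row 2: (2,1)P 3/3 ok · (2,2)P 2/2 ok · (2,3)P 3/4 ok · (2,4)P 4/4 ok · (2,5)P 3/3 ok
Row 3: (3,1)P 2/2 ok · (3,3)Q 0/2 unhappy · (3,4)P 3/4 ok · (3,5)P 3/3 ok
Row 4: (4,1)P 3/3 ok · (4,2)P 1/1 ok · (4,4)P 3/3 ok · (4,5)P 3/3 ok
Row 5: (5,1)P 2/2 ok · (5,3)P 2/2 ok · (5,4)P 4/4 ok · (5,5)P 2/2 ok
Row 6: (6,1)P 1/2 ok · (6,2)Q 0/2 unhappy · (6,3)P 2/3 ok · (6,4)P 2/2 ok
Unsatisfied: (3,3), (6,2) — 2 in total.

2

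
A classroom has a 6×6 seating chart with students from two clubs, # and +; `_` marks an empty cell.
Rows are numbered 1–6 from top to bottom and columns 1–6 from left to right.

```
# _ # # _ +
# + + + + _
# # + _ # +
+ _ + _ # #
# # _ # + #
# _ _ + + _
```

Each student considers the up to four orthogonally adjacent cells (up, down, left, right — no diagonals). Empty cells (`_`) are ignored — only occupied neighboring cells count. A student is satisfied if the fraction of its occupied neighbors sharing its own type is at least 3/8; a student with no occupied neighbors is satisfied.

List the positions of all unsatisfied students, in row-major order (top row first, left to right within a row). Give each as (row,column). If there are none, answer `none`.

Row 1: (1,1)# 1/1 ok · (1,3)# 1/2 ok · (1,4)# 1/2 ok · (1,6)+ 0/0 ok
Row 2: (2,1)# 2/3 ok · (2,2)+ 1/3 unhappy · (2,3)+ 3/4 ok · (2,4)+ 2/3 ok · (2,5)+ 1/2 ok
Row 3: (3,1)# 2/3 ok · (3,2)# 1/3 unhappy · (3,3)+ 2/3 ok · (3,5)# 1/3 unhappy · (3,6)+ 0/2 unhappy
Row 4: (4,1)+ 0/2 unhappy · (4,3)+ 1/1 ok · (4,5)# 2/3 ok · (4,6)# 2/3 ok
Row 5: (5,1)# 2/3 ok · (5,2)# 1/1 ok · (5,4)# 0/2 unhappy · (5,5)+ 1/4 unhappy · (5,6)# 1/2 ok
Row 6: (6,1)# 1/1 ok · (6,4)+ 1/2 ok · (6,5)+ 2/2 ok

(2,2), (3,2), (3,5), (3,6), (4,1), (5,4), (5,5)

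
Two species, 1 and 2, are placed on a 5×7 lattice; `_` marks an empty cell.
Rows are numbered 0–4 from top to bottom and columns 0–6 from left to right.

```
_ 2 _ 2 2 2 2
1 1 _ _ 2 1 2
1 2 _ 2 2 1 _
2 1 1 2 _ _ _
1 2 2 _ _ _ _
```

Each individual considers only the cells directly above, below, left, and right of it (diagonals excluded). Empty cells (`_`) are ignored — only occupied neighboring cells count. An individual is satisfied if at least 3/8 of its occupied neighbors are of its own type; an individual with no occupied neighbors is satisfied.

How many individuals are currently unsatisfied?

10

(0,1)2 0/1 ✗
(0,3)2 1/1 ✓
(0,4)2 3/3 ✓
(0,5)2 2/3 ✓
(0,6)2 2/2 ✓
(1,0)1 2/2 ✓
(1,1)1 1/3 ✗
(1,4)2 2/3 ✓
(1,5)1 1/4 ✗
(1,6)2 1/2 ✓
(2,0)1 1/3 ✗
(2,1)2 0/3 ✗
(2,3)2 2/2 ✓
(2,4)2 2/3 ✓
(2,5)1 1/2 ✓
(3,0)2 0/3 ✗
(3,1)1 1/4 ✗
(3,2)1 1/3 ✗
(3,3)2 1/2 ✓
(4,0)1 0/2 ✗
(4,1)2 1/3 ✗
(4,2)2 1/2 ✓
Unsatisfied: (0,1), (1,1), (1,5), (2,0), (2,1), (3,0), (3,1), (3,2), (4,0), (4,1) — 10 in total.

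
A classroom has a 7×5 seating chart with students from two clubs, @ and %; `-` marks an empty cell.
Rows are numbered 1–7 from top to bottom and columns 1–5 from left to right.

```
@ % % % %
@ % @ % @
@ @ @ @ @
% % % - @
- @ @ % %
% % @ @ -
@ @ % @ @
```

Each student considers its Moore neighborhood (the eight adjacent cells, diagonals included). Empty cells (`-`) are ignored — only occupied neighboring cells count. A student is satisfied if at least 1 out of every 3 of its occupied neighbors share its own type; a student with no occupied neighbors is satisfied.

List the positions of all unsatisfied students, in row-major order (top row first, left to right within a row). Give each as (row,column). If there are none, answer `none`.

(2,2), (4,1), (4,2), (4,3), (5,2), (6,1), (6,2), (7,3)

Row 1: (1,1)@ 1/3 ✓ · (1,2)% 2/5 ✓ · (1,3)% 4/5 ✓ · (1,4)% 3/5 ✓ · (1,5)% 2/3 ✓
Row 2: (2,1)@ 3/5 ✓ · (2,2)% 2/8 ✗ · (2,3)@ 3/8 ✓ · (2,4)% 3/8 ✓ · (2,5)@ 2/5 ✓
Row 3: (3,1)@ 2/5 ✓ · (3,2)@ 4/8 ✓ · (3,3)@ 3/7 ✓ · (3,4)@ 5/7 ✓ · (3,5)@ 3/4 ✓
Row 4: (4,1)% 1/4 ✗ · (4,2)% 2/7 ✗ · (4,3)% 2/7 ✗ · (4,5)@ 2/4 ✓
Row 5: (5,2)@ 2/7 ✗ · (5,3)@ 3/7 ✓ · (5,4)% 2/6 ✓ · (5,5)% 1/3 ✓
Row 6: (6,1)% 1/4 ✗ · (6,2)% 2/7 ✗ · (6,3)@ 5/8 ✓ · (6,4)@ 4/7 ✓
Row 7: (7,1)@ 1/3 ✓ · (7,2)@ 2/5 ✓ · (7,3)% 1/5 ✗ · (7,4)@ 3/4 ✓ · (7,5)@ 2/2 ✓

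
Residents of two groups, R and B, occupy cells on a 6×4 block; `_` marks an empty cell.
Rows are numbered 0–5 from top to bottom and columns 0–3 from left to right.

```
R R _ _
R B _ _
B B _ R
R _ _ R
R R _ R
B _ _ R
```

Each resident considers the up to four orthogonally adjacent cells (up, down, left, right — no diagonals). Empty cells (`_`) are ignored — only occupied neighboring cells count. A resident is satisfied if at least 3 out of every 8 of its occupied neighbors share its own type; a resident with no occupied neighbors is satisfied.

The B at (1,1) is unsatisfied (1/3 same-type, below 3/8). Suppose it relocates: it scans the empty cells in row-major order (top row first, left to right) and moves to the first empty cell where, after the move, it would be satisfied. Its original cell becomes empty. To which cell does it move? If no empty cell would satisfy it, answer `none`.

(0,3)

Vacating (1,1). Empty cells in order:
  (0,2): 0/1 same-type → still unsatisfied.
  (0,3): 0/0 same-type → satisfied — stop here.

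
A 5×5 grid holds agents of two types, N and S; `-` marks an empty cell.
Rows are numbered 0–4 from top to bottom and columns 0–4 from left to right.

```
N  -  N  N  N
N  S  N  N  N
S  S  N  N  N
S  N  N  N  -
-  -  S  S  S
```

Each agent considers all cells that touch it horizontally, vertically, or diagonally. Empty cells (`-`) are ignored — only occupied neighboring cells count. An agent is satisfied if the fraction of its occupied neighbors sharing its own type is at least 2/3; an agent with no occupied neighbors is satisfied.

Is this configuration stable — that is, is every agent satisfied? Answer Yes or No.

Row 0: (0,0)N 1/2 unhappy · (0,2)N 3/4 ok · (0,3)N 5/5 ok · (0,4)N 3/3 ok
Row 1: (1,0)N 1/4 unhappy · (1,1)S 2/7 unhappy · (1,2)N 5/7 ok · (1,3)N 8/8 ok · (1,4)N 5/5 ok
Row 2: (2,0)S 3/5 unhappy · (2,1)S 3/8 unhappy · (2,2)N 6/8 ok · (2,3)N 7/7 ok · (2,4)N 4/4 ok
Row 3: (3,0)S 2/3 ok · (3,1)N 2/6 unhappy · (3,2)N 4/7 unhappy · (3,3)N 4/7 unhappy
Row 4: (4,2)S 1/4 unhappy · (4,3)S 2/4 unhappy · (4,4)S 1/2 unhappy
For instance (0,0) has only 1/2 same-type neighbors, below 2/3.

No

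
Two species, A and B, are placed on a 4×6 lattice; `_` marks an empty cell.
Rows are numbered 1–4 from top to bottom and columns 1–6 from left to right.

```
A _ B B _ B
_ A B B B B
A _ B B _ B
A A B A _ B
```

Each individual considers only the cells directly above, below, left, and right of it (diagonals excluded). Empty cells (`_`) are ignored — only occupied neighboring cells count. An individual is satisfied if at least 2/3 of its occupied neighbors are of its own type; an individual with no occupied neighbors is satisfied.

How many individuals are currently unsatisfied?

4

Row 1: (1,1)A 0/0 satisfied · (1,3)B 2/2 satisfied · (1,4)B 2/2 satisfied · (1,6)B 1/1 satisfied
Row 2: (2,2)A 0/1 not · (2,3)B 3/4 satisfied · (2,4)B 4/4 satisfied · (2,5)B 2/2 satisfied · (2,6)B 3/3 satisfied
Row 3: (3,1)A 1/1 satisfied · (3,3)B 3/3 satisfied · (3,4)B 2/3 satisfied · (3,6)B 2/2 satisfied
Row 4: (4,1)A 2/2 satisfied · (4,2)A 1/2 not · (4,3)B 1/3 not · (4,4)A 0/2 not · (4,6)B 1/1 satisfied
Unsatisfied: (2,2), (4,2), (4,3), (4,4) — 4 in total.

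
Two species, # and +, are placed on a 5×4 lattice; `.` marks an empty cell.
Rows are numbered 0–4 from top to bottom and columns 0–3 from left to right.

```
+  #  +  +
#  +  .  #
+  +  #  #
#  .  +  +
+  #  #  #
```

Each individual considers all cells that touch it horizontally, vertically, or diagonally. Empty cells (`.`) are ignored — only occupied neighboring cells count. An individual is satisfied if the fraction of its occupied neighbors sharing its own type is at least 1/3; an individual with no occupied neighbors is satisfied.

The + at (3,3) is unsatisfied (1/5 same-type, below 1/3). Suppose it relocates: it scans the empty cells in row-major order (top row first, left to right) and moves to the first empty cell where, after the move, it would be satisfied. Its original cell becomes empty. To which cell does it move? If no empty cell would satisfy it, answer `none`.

Vacating (3,3). Empty cells in order:
  (1,2): 4/8 same-type → satisfied — stop here.

(1,2)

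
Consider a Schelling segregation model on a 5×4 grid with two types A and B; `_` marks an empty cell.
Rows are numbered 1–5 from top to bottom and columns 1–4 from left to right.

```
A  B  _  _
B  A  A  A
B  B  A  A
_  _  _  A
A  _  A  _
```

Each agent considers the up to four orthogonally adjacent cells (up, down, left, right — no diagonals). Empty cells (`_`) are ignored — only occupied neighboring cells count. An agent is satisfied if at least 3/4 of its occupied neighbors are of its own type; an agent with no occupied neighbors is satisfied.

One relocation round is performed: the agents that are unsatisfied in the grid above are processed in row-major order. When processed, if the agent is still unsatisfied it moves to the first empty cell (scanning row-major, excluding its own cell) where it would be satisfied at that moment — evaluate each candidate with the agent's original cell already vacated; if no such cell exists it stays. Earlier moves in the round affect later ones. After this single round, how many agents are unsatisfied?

0

Initially unsatisfied (in order): (1,1), (1,2), (2,1), (2,2), (3,2), (3,3).
  (1,1) → (1,4).
  (1,2) → (1,1).
  (2,1) → (4,2).
  (2,2) → (1,3).
  (3,2) → (2,1).
  (3,3): now satisfied by earlier moves; stays.
Resulting grid:
B _ A A
B _ A A
B _ A A
_ B _ A
A _ A _
All satisfied now.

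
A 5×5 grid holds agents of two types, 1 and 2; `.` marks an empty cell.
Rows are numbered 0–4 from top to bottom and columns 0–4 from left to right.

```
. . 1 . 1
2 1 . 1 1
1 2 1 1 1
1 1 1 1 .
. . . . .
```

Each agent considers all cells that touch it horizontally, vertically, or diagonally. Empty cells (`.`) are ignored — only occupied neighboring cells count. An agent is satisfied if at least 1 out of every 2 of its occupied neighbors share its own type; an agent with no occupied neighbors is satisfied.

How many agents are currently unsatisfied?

Row 0: (0,2)1 2/2 satisfied · (0,4)1 2/2 satisfied
Row 1: (1,0)2 1/3 not · (1,1)1 3/5 satisfied · (1,3)1 6/6 satisfied · (1,4)1 4/4 satisfied
Row 2: (2,0)1 3/5 satisfied · (2,1)2 1/7 not · (2,2)1 6/7 satisfied · (2,3)1 6/6 satisfied · (2,4)1 4/4 satisfied
Row 3: (3,0)1 2/3 satisfied · (3,1)1 4/5 satisfied · (3,2)1 4/5 satisfied · (3,3)1 4/4 satisfied
Unsatisfied: (1,0), (2,1) — 2 in total.

2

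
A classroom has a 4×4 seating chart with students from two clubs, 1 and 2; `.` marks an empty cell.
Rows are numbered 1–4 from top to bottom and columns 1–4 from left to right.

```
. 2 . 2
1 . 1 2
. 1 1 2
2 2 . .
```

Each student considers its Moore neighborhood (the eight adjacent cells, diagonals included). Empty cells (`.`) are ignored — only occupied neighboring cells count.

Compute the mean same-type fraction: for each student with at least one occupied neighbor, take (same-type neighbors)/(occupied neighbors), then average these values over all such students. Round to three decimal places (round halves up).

Row 1: (1,2)2 0/2 · (1,4)2 1/2
Row 2: (2,1)1 1/2 · (2,3)1 2/6 · (2,4)2 2/4
Row 3: (3,2)1 3/5 · (3,3)1 2/5 · (3,4)2 1/3
Row 4: (4,1)2 1/2 · (4,2)2 1/3
Sum over 10 students: 0/2 + 1/2 + 1/2 + 2/6 + 2/4 + 3/5 + 2/5 + 1/3 + 1/2 + 1/3 = 4; mean = 4 ÷ 10 = 2/5 = 0.4 → 0.400.

0.400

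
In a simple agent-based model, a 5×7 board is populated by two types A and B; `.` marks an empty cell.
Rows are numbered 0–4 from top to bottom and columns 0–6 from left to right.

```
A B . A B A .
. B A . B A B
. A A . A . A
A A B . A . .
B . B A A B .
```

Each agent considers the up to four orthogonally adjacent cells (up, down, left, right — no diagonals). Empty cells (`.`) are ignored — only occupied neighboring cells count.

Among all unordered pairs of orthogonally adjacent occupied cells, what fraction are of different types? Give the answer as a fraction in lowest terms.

14/25

Scan each occupied cell's neighbors to the right and below so each pair is counted once.
From row 0: 3 unlike of 6 pairs (running 3/6).
From row 1: 6 unlike of 7 pairs (running 9/13).
From row 2: 1 unlike of 4 pairs (running 10/17).
From row 3: 2 unlike of 5 pairs (running 12/22).
From row 4: 2 unlike of 3 pairs (running 14/25).
Total adjacent occupied pairs: 25; unlike-type pairs: 14.
14/25 is already in lowest terms.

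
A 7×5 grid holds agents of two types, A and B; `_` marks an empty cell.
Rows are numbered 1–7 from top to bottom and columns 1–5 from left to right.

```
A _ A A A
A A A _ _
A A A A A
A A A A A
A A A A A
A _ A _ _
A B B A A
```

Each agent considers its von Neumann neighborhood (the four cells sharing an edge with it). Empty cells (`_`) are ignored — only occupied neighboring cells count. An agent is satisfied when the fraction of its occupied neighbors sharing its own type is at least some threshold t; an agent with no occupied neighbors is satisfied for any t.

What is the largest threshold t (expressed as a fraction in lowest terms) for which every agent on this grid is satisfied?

1/3

Row 1: (1,1)A 1/1 · (1,3)A 2/2 · (1,4)A 2/2 · (1,5)A 1/1
Row 2: (2,1)A 3/3 · (2,2)A 3/3 · (2,3)A 3/3
Row 3: (3,1)A 3/3 · (3,2)A 4/4 · (3,3)A 4/4 · (3,4)A 3/3 · (3,5)A 2/2
Row 4: (4,1)A 3/3 · (4,2)A 4/4 · (4,3)A 4/4 · (4,4)A 4/4 · (4,5)A 3/3
Row 5: (5,1)A 3/3 · (5,2)A 3/3 · (5,3)A 4/4 · (5,4)A 3/3 · (5,5)A 2/2
Row 6: (6,1)A 2/2 · (6,3)A 1/2
Row 7: (7,1)A 1/2 · (7,2)B 1/2 · (7,3)B 1/3 · (7,4)A 1/2 · (7,5)A 1/1
The smallest same-type fraction is 1/3 at (7,3), which reduces to 1/3. Any threshold above that leaves this agent unsatisfied.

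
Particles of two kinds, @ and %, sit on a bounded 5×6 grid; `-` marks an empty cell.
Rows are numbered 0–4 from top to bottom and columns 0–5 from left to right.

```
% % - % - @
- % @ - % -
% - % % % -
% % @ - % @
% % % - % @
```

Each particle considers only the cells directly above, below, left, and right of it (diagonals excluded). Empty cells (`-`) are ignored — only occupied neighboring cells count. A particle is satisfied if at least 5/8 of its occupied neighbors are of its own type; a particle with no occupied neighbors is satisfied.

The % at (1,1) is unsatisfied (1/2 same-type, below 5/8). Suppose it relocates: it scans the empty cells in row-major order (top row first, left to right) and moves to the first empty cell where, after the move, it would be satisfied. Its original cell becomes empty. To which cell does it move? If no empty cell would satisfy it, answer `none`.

(0,2)

Vacating (1,1). Empty cells in order:
  (0,2): 2/3 same-type → satisfied — stop here.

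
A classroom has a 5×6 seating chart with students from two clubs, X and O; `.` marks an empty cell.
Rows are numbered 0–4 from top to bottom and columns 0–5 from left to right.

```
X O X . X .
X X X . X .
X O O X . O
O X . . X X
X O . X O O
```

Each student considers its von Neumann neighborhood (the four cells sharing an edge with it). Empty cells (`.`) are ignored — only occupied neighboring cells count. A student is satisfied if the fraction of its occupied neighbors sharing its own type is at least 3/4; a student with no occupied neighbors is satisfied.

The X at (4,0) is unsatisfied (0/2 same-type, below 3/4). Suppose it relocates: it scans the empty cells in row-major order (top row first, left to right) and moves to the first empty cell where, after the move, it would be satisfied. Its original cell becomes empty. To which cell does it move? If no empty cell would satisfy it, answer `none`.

(0,3)

Vacating (4,0). Empty cells in order:
  (0,3): 2/2 same-type → satisfied — stop here.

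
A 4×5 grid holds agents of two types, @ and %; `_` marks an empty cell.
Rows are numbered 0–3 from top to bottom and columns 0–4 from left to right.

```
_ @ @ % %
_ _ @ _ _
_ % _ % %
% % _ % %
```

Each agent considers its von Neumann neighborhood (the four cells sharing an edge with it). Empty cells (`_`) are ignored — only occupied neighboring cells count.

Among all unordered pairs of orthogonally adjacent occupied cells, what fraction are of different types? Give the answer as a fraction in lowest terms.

Scan each occupied cell's neighbors to the right and below so each pair is counted once.
Row 0: @(0,1)–@(0,2)= @(0,2)–%(0,3)≠ @(0,2)–@(1,2)= %(0,3)–%(0,4)=  → 1/4 unlike.
Row 2: %(2,1)–%(3,1)= %(2,3)–%(2,4)= %(2,3)–%(3,3)= %(2,4)–%(3,4)=  → 0/4 unlike.
Row 3: %(3,0)–%(3,1)= %(3,3)–%(3,4)=  → 0/2 unlike.
Total adjacent occupied pairs: 10; unlike-type pairs: 1.
1/10 is already in lowest terms.

1/10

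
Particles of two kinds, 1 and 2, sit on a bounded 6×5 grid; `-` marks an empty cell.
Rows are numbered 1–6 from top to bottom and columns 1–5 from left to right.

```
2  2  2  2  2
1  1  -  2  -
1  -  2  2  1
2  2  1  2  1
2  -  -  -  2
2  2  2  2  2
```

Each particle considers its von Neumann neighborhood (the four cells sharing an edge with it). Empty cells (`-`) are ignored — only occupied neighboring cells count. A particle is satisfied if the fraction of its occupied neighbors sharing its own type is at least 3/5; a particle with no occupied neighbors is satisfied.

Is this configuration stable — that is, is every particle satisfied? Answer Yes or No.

Row 1: (1,1)2 1/2 ✗ · (1,2)2 2/3 ✓ · (1,3)2 2/2 ✓ · (1,4)2 3/3 ✓ · (1,5)2 1/1 ✓
Row 2: (2,1)1 2/3 ✓ · (2,2)1 1/2 ✗ · (2,4)2 2/2 ✓
Row 3: (3,1)1 1/2 ✗ · (3,3)2 1/2 ✗ · (3,4)2 3/4 ✓ · (3,5)1 1/2 ✗
Row 4: (4,1)2 2/3 ✓ · (4,2)2 1/2 ✗ · (4,3)1 0/3 ✗ · (4,4)2 1/3 ✗ · (4,5)1 1/3 ✗
Row 5: (5,1)2 2/2 ✓ · (5,5)2 1/2 ✗
Row 6: (6,1)2 2/2 ✓ · (6,2)2 2/2 ✓ · (6,3)2 2/2 ✓ · (6,4)2 2/2 ✓ · (6,5)2 2/2 ✓
For instance (1,1) has only 1/2 same-type neighbors, below 3/5.

No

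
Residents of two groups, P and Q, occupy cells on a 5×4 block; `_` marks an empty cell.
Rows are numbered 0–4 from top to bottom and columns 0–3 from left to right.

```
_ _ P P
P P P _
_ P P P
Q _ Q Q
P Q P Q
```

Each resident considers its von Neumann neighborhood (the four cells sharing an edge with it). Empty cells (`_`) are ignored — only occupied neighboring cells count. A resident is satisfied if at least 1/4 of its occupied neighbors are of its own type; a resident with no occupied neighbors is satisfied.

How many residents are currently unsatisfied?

4

Row 0: (0,2)P 2/2 ✓ · (0,3)P 1/1 ✓
Row 1: (1,0)P 1/1 ✓ · (1,1)P 3/3 ✓ · (1,2)P 3/3 ✓
Row 2: (2,1)P 2/2 ✓ · (2,2)P 3/4 ✓ · (2,3)P 1/2 ✓
Row 3: (3,0)Q 0/1 ✗ · (3,2)Q 1/3 ✓ · (3,3)Q 2/3 ✓
Row 4: (4,0)P 0/2 ✗ · (4,1)Q 0/2 ✗ · (4,2)P 0/3 ✗ · (4,3)Q 1/2 ✓
Unsatisfied: (3,0), (4,0), (4,1), (4,2) — 4 in total.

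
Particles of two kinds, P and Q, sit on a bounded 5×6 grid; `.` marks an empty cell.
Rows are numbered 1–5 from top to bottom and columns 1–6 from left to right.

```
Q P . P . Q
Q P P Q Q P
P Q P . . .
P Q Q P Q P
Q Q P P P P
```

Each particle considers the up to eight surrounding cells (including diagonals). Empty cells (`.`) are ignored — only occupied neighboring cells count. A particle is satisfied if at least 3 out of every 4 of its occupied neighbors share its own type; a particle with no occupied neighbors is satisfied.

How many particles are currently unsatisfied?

24

(1,1)Q 1/3 unhappy
(1,2)P 2/4 unhappy
(1,4)P 1/3 unhappy
(1,6)Q 1/2 unhappy
(2,1)Q 2/5 unhappy
(2,2)P 4/7 unhappy
(2,3)P 4/6 unhappy
(2,4)Q 1/4 unhappy
(2,5)Q 2/4 unhappy
(2,6)P 0/2 unhappy
(3,1)P 2/5 unhappy
(3,2)Q 3/8 unhappy
(3,3)P 3/7 unhappy
(4,1)P 1/5 unhappy
(4,2)Q 4/8 unhappy
(4,3)Q 3/7 unhappy
(4,4)P 4/6 unhappy
(4,5)Q 0/5 unhappy
(4,6)P 2/3 unhappy
(5,1)Q 2/3 unhappy
(5,2)Q 3/5 unhappy
(5,3)P 2/5 unhappy
(5,4)P 3/5 unhappy
(5,5)P 4/5 ok
(5,6)P 2/3 unhappy
Unsatisfied: (1,1), (1,2), (1,4), (1,6), (2,1), (2,2), (2,3), (2,4), (2,5), (2,6), (3,1), (3,2), (3,3), (4,1), (4,2), (4,3), (4,4), (4,5), (4,6), (5,1), (5,2), (5,3), (5,4), (5,6) — 24 in total.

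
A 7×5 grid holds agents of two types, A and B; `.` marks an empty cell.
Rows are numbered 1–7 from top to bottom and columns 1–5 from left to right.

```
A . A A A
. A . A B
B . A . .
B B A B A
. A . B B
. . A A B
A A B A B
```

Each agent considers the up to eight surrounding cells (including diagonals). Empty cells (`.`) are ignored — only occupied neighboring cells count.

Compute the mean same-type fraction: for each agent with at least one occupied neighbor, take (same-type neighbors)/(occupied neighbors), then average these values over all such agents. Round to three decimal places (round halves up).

Row 1: (1,1)A 1/1 · (1,3)A 3/3 · (1,4)A 3/4 · (1,5)A 2/3
Row 2: (2,2)A 3/4 · (2,4)A 4/5 · (2,5)B 0/3
Row 3: (3,1)B 2/3 · (3,3)A 3/5
Row 4: (4,1)B 2/3 · (4,2)B 2/5 · (4,3)A 2/5 · (4,4)B 2/5 · (4,5)A 0/3
Row 5: (5,2)A 2/4 · (5,4)B 3/7 · (5,5)B 3/5
Row 6: (6,3)A 4/6 · (6,4)A 2/7 · (6,5)B 3/5
Row 7: (7,1)A 1/1 · (7,2)A 2/3 · (7,3)B 0/4 · (7,4)A 2/5 · (7,5)B 1/3
Sum over 25 agents: 1/1 + 3/3 + 3/4 + 2/3 + 3/4 + 4/5 + 0/3 + 2/3 + 3/5 + 2/3 + 2/5 + 2/5 + 2/5 + 0/3 + 2/4 + 3/7 + 3/5 + 4/6 + 2/7 + 3/5 + 1/1 + 2/3 + 0/4 + 2/5 + 1/3 = 1426/105; mean = 1426/105 ÷ 25 = 1426/2625 = 0.543238… → 0.543.

0.543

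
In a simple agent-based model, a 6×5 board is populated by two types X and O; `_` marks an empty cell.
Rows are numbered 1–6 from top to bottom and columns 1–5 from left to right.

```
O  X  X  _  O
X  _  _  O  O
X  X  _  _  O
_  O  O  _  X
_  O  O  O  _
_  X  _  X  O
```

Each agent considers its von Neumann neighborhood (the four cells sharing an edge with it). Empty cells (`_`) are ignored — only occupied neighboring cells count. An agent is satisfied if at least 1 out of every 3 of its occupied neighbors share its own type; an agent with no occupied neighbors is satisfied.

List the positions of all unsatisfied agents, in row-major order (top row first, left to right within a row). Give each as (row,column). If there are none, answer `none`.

Row 1: (1,1)O 0/2 ✗ · (1,2)X 1/2 ✓ · (1,3)X 1/1 ✓ · (1,5)O 1/1 ✓
Row 2: (2,1)X 1/2 ✓ · (2,4)O 1/1 ✓ · (2,5)O 3/3 ✓
Row 3: (3,1)X 2/2 ✓ · (3,2)X 1/2 ✓ · (3,5)O 1/2 ✓
Row 4: (4,2)O 2/3 ✓ · (4,3)O 2/2 ✓ · (4,5)X 0/1 ✗
Row 5: (5,2)O 2/3 ✓ · (5,3)O 3/3 ✓ · (5,4)O 1/2 ✓
Row 6: (6,2)X 0/1 ✗ · (6,4)X 0/2 ✗ · (6,5)O 0/1 ✗

(1,1), (4,5), (6,2), (6,4), (6,5)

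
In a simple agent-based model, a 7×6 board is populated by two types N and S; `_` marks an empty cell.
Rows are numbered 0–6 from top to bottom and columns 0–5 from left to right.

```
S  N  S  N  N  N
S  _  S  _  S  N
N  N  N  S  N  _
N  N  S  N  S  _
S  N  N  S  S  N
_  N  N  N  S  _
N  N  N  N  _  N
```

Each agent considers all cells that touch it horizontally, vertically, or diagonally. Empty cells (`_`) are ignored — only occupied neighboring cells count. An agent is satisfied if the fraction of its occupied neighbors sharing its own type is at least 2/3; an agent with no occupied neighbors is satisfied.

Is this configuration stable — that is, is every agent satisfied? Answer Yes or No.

(0,0)S 1/2 unhappy
(0,1)N 0/4 unhappy
(0,2)S 1/3 unhappy
(0,3)N 1/4 unhappy
(0,4)N 3/4 ok
(0,5)N 2/3 ok
(1,0)S 1/4 unhappy
(1,2)S 2/6 unhappy
(1,4)S 1/6 unhappy
(1,5)N 3/4 ok
(2,0)N 3/4 ok
(2,1)N 4/7 unhappy
(2,2)N 3/6 unhappy
(2,3)S 4/7 unhappy
(2,4)N 2/5 unhappy
(3,0)N 4/5 ok
(3,1)N 6/8 ok
(3,2)S 2/8 unhappy
(3,3)N 3/8 unhappy
(3,4)S 3/6 unhappy
(4,0)S 0/4 unhappy
(4,1)N 5/7 ok
(4,2)N 6/8 ok
(4,3)S 4/8 unhappy
(4,4)S 3/6 unhappy
(4,5)N 0/3 unhappy
(5,1)N 6/7 ok
(5,2)N 7/8 ok
(5,3)N 4/7 unhappy
(5,4)S 2/6 unhappy
(6,0)N 2/2 ok
(6,1)N 4/4 ok
(6,2)N 5/5 ok
(6,3)N 3/4 ok
(6,5)N 0/1 unhappy
For instance (0,0) has only 1/2 same-type neighbors, below 2/3.

No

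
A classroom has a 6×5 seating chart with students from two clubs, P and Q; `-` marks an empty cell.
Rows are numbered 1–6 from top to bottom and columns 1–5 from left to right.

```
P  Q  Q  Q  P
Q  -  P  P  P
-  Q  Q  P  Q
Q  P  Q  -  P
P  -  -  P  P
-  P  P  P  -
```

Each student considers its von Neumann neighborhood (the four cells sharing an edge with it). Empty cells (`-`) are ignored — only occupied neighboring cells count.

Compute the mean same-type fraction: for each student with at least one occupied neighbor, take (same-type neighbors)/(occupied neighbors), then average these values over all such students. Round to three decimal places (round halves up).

(1,1)P 0/2
(1,2)Q 1/2
(1,3)Q 2/3
(1,4)Q 1/3
(1,5)P 1/2
(2,1)Q 0/1
(2,3)P 1/3
(2,4)P 3/4
(2,5)P 2/3
(3,2)Q 1/2
(3,3)Q 2/4
(3,4)P 1/3
(3,5)Q 0/3
(4,1)Q 0/2
(4,2)P 0/3
(4,3)Q 1/2
(4,5)P 1/2
(5,1)P 0/1
(5,4)P 2/2
(5,5)P 2/2
(6,2)P 1/1
(6,3)P 2/2
(6,4)P 2/2
Sum over 23 students: 0/2 + 1/2 + 2/3 + 1/3 + 1/2 + 0/1 + 1/3 + 3/4 + 2/3 + 1/2 + 2/4 + 1/3 + 0/3 + 0/2 + 0/3 + 1/2 + 1/2 + 0/1 + 2/2 + 2/2 + 1/1 + 2/2 + 2/2 = 133/12; mean = 133/12 ÷ 23 = 133/276 = 0.481884… → 0.482.

0.482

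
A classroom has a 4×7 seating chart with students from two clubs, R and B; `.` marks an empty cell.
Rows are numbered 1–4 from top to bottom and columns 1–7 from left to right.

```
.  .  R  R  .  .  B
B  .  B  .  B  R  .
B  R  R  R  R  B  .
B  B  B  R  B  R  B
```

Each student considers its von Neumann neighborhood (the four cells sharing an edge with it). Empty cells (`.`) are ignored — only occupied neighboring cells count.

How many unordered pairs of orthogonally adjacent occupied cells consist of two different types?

15

Scan each occupied cell's neighbors to the right and below so each pair is counted once.
From row 1: 1 unlike of 2 pairs (running 1/2).
From row 2: 4 unlike of 5 pairs (running 5/7).
From row 3: 6 unlike of 11 pairs (running 11/18).
From row 4: 4 unlike of 6 pairs (running 15/24).
Total adjacent occupied pairs: 24; unlike-type pairs: 15.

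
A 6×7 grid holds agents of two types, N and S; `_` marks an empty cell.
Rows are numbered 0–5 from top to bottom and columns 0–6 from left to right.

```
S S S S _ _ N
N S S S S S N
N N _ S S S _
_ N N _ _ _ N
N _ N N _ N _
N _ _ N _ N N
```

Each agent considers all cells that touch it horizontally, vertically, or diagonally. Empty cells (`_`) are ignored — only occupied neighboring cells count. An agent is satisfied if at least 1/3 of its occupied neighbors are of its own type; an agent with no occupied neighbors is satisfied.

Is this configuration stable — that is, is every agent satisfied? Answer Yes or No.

(0,0)S 2/3 ✓
(0,1)S 4/5 ✓
(0,2)S 5/5 ✓
(0,3)S 4/4 ✓
(0,6)N 1/2 ✓
(1,0)N 2/5 ✓
(1,1)S 4/7 ✓
(1,2)S 6/7 ✓
(1,3)S 6/6 ✓
(1,4)S 6/6 ✓
(1,5)S 3/5 ✓
(1,6)N 1/3 ✓
(2,0)N 3/4 ✓
(2,1)N 4/6 ✓
(2,3)S 4/5 ✓
(2,4)S 5/5 ✓
(2,5)S 3/5 ✓
(3,1)N 5/5 ✓
(3,2)N 4/5 ✓
(3,6)N 1/2 ✓
(4,0)N 2/2 ✓
(4,2)N 4/4 ✓
(4,3)N 3/3 ✓
(4,5)N 3/3 ✓
(5,0)N 1/1 ✓
(5,3)N 2/2 ✓
(5,5)N 2/2 ✓
(5,6)N 2/2 ✓
All meet the threshold, so the configuration is stable.

Yes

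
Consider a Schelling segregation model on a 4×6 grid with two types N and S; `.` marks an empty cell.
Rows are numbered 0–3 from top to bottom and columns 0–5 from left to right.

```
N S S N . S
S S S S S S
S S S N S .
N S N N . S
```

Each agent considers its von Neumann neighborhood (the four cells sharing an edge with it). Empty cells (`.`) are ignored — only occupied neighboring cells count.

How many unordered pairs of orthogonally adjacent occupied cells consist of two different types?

11

Scan each occupied cell's neighbors to the right and below so each pair is counted once.
Row 0: N(0,0)–S(0,1)≠ N(0,0)–S(1,0)≠ S(0,1)–S(0,2)= S(0,1)–S(1,1)= S(0,2)–N(0,3)≠ S(0,2)–S(1,2)= N(0,3)–S(1,3)≠ S(0,5)–S(1,5)=  → 4/8 unlike.
Row 1: S(1,0)–S(1,1)= S(1,0)–S(2,0)= S(1,1)–S(1,2)= S(1,1)–S(2,1)= S(1,2)–S(1,3)= S(1,2)–S(2,2)= S(1,3)–S(1,4)= S(1,3)–N(2,3)≠ S(1,4)–S(1,5)= S(1,4)–S(2,4)=  → 1/10 unlike.
Row 2: S(2,0)–S(2,1)= S(2,0)–N(3,0)≠ S(2,1)–S(2,2)= S(2,1)–S(3,1)= S(2,2)–N(2,3)≠ S(2,2)–N(3,2)≠ N(2,3)–S(2,4)≠ N(2,3)–N(3,3)=  → 4/8 unlike.
Row 3: N(3,0)–S(3,1)≠ S(3,1)–N(3,2)≠ N(3,2)–N(3,3)=  → 2/3 unlike.
Total adjacent occupied pairs: 29; unlike-type pairs: 11.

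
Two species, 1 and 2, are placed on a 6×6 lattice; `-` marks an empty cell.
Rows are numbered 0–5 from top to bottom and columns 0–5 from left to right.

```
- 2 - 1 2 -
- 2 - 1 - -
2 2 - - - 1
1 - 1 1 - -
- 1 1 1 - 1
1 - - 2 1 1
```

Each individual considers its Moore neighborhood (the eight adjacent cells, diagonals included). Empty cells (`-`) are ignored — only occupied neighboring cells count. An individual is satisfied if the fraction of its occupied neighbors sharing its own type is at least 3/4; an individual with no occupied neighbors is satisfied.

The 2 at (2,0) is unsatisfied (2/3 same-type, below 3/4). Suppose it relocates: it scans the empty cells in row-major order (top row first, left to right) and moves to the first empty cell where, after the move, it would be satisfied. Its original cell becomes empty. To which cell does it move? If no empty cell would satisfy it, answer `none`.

(0,0)

Vacating (2,0). Empty cells in order:
  (0,0): 2/2 same-type → satisfied — stop here.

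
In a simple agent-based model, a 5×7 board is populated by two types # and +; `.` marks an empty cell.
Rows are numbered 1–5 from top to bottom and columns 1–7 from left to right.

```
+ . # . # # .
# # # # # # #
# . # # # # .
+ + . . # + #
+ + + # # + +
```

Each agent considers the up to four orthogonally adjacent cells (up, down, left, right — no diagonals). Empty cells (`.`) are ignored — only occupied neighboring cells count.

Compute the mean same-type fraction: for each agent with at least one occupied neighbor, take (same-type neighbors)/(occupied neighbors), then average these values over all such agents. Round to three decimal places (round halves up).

0.759

Row 1: (1,1)+ 0/1 · (1,3)# 1/1 · (1,5)# 2/2 · (1,6)# 2/2
Row 2: (2,1)# 2/3 · (2,2)# 2/2 · (2,3)# 4/4 · (2,4)# 3/3 · (2,5)# 4/4 · (2,6)# 4/4 · (2,7)# 1/1
Row 3: (3,1)# 1/2 · (3,3)# 2/2 · (3,4)# 3/3 · (3,5)# 4/4 · (3,6)# 2/3
Row 4: (4,1)+ 2/3 · (4,2)+ 2/2 · (4,5)# 2/3 · (4,6)+ 1/4 · (4,7)# 0/2
Row 5: (5,1)+ 2/2 · (5,2)+ 3/3 · (5,3)+ 1/2 · (5,4)# 1/2 · (5,5)# 2/3 · (5,6)+ 2/3 · (5,7)+ 1/2
Sum over 28 agents: 0/1 + 1/1 + 2/2 + 2/2 + 2/3 + 2/2 + 4/4 + 3/3 + 4/4 + 4/4 + 1/1 + 1/2 + 2/2 + 3/3 + 4/4 + 2/3 + 2/3 + 2/2 + 2/3 + 1/4 + 0/2 + 2/2 + 3/3 + 1/2 + 1/2 + 2/3 + 2/3 + 1/2 = 85/4; mean = 85/4 ÷ 28 = 85/112 = 0.758928… → 0.759.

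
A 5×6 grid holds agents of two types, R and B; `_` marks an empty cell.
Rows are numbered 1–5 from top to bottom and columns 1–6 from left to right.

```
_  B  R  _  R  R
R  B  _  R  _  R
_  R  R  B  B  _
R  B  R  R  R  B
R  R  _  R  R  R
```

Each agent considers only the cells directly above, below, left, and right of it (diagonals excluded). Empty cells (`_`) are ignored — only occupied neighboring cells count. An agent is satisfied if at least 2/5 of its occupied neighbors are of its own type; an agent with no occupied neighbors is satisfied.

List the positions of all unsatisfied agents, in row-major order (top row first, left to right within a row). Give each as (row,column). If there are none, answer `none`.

(1,2)B 1/2 ok
(1,3)R 0/1 unhappy
(1,5)R 1/1 ok
(1,6)R 2/2 ok
(2,1)R 0/1 unhappy
(2,2)B 1/3 unhappy
(2,4)R 0/1 unhappy
(2,6)R 1/1 ok
(3,2)R 1/3 unhappy
(3,3)R 2/3 ok
(3,4)B 1/4 unhappy
(3,5)B 1/2 ok
(4,1)R 1/2 ok
(4,2)B 0/4 unhappy
(4,3)R 2/3 ok
(4,4)R 3/4 ok
(4,5)R 2/4 ok
(4,6)B 0/2 unhappy
(5,1)R 2/2 ok
(5,2)R 1/2 ok
(5,4)R 2/2 ok
(5,5)R 3/3 ok
(5,6)R 1/2 ok

(1,3), (2,1), (2,2), (2,4), (3,2), (3,4), (4,2), (4,6)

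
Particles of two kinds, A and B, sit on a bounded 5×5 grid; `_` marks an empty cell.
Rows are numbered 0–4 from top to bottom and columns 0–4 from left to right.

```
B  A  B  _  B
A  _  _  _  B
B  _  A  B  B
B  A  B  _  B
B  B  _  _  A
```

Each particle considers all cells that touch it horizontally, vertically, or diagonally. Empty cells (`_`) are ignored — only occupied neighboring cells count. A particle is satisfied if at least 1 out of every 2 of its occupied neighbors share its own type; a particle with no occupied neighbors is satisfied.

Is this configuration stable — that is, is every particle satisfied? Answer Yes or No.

No

(0,0)B 0/2 ✗
(0,1)A 1/3 ✗
(0,2)B 0/1 ✗
(0,4)B 1/1 ✓
(1,0)A 1/3 ✗
(1,4)B 3/3 ✓
(2,0)B 1/3 ✗
(2,2)A 1/3 ✗
(2,3)B 4/5 ✓
(2,4)B 3/3 ✓
(3,0)B 3/4 ✓
(3,1)A 1/6 ✗
(3,2)B 2/4 ✓
(3,4)B 2/3 ✓
(4,0)B 2/3 ✓
(4,1)B 3/4 ✓
(4,4)A 0/1 ✗
For instance (0,0) has only 0/2 same-type neighbors, below 1/2.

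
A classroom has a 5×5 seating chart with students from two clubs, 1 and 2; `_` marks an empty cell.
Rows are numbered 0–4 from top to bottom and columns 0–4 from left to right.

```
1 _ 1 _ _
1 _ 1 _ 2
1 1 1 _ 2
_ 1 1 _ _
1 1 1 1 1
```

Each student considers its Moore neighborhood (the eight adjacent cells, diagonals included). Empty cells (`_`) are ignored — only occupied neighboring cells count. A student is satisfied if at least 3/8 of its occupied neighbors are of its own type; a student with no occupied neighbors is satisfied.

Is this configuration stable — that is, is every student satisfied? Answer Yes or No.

Yes

(0,0)1 1/1 ✓
(0,2)1 1/1 ✓
(1,0)1 3/3 ✓
(1,2)1 3/3 ✓
(1,4)2 1/1 ✓
(2,0)1 3/3 ✓
(2,1)1 6/6 ✓
(2,2)1 4/4 ✓
(2,4)2 1/1 ✓
(3,1)1 7/7 ✓
(3,2)1 6/6 ✓
(4,0)1 2/2 ✓
(4,1)1 4/4 ✓
(4,2)1 4/4 ✓
(4,3)1 3/3 ✓
(4,4)1 1/1 ✓
All meet the threshold, so the configuration is stable.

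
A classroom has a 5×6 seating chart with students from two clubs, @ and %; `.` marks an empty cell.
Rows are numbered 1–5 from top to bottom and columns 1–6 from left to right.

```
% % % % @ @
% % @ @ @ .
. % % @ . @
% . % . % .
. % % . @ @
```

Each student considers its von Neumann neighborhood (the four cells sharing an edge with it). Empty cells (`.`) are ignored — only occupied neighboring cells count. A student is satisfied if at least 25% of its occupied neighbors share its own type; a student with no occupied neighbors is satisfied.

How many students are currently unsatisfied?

(1,1)% 2/2 ok
(1,2)% 3/3 ok
(1,3)% 2/3 ok
(1,4)% 1/3 ok
(1,5)@ 2/3 ok
(1,6)@ 1/1 ok
(2,1)% 2/2 ok
(2,2)% 3/4 ok
(2,3)@ 1/4 ok
(2,4)@ 3/4 ok
(2,5)@ 2/2 ok
(3,2)% 2/2 ok
(3,3)% 2/4 ok
(3,4)@ 1/2 ok
(3,6)@ 0/0 ok
(4,1)% 0/0 ok
(4,3)% 2/2 ok
(4,5)% 0/1 unhappy
(5,2)% 1/1 ok
(5,3)% 2/2 ok
(5,5)@ 1/2 ok
(5,6)@ 1/1 ok
Unsatisfied: (4,5) — 1 in total.

1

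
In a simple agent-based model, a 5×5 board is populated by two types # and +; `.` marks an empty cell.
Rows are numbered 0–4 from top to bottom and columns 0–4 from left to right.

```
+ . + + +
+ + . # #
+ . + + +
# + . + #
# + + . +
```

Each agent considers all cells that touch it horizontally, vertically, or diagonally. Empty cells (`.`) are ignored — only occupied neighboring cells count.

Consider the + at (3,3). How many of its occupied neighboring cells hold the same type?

Occupied neighbors of (3,3): (2,2)=+, (2,3)=+, (2,4)=+, (3,4)=#, (4,2)=+, (4,4)=+.
Same type (+): 5 of 6.

5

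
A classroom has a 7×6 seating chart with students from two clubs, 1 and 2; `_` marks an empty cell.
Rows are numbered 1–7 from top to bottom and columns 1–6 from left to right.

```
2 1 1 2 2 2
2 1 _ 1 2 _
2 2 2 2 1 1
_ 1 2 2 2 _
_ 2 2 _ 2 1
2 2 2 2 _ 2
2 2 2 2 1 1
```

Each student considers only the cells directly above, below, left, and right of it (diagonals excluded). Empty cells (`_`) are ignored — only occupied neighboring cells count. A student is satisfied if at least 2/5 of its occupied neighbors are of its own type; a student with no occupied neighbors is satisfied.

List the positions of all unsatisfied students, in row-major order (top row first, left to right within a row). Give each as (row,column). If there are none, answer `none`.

(1,4), (2,2), (2,4), (2,5), (3,5), (4,2), (5,6), (6,6)

(1,1)2 1/2 ok
(1,2)1 2/3 ok
(1,3)1 1/2 ok
(1,4)2 1/3 unhappy
(1,5)2 3/3 ok
(1,6)2 1/1 ok
(2,1)2 2/3 ok
(2,2)1 1/3 unhappy
(2,4)1 0/3 unhappy
(2,5)2 1/3 unhappy
(3,1)2 2/2 ok
(3,2)2 2/4 ok
(3,3)2 3/3 ok
(3,4)2 2/4 ok
(3,5)1 1/4 unhappy
(3,6)1 1/1 ok
(4,2)1 0/3 unhappy
(4,3)2 3/4 ok
(4,4)2 3/3 ok
(4,5)2 2/3 ok
(5,2)2 2/3 ok
(5,3)2 3/3 ok
(5,5)2 1/2 ok
(5,6)1 0/2 unhappy
(6,1)2 2/2 ok
(6,2)2 4/4 ok
(6,3)2 4/4 ok
(6,4)2 2/2 ok
(6,6)2 0/2 unhappy
(7,1)2 2/2 ok
(7,2)2 3/3 ok
(7,3)2 3/3 ok
(7,4)2 2/3 ok
(7,5)1 1/2 ok
(7,6)1 1/2 ok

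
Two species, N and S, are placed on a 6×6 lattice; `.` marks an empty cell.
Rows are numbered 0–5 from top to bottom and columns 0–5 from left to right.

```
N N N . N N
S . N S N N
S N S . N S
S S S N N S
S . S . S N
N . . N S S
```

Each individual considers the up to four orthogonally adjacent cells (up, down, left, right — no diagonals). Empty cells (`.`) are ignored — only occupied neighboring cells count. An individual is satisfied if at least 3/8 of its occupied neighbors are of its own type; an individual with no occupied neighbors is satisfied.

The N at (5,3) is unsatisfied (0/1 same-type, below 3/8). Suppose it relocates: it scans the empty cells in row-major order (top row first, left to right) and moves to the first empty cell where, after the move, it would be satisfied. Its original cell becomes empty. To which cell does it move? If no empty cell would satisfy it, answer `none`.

Vacating (5,3). Empty cells in order:
  (0,3): 2/3 same-type → satisfied — stop here.

(0,3)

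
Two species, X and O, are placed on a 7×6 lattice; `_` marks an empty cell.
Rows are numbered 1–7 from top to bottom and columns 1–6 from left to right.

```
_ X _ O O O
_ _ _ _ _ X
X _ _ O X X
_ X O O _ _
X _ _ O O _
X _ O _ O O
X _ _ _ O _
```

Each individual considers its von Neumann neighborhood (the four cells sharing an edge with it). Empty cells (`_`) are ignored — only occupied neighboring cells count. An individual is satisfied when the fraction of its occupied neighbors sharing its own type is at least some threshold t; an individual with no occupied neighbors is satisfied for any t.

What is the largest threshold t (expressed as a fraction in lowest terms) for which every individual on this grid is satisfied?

(1,2)X — no occupied neighbors
(1,4)O 1/1
(1,5)O 2/2
(1,6)O 1/2
(2,6)X 1/2
(3,1)X — no occupied neighbors
(3,4)O 1/2
(3,5)X 1/2
(3,6)X 2/2
(4,2)X 0/1
(4,3)O 1/2
(4,4)O 3/3
(5,1)X 1/1
(5,4)O 2/2
(5,5)O 2/2
(6,1)X 2/2
(6,3)O — no occupied neighbors
(6,5)O 3/3
(6,6)O 1/1
(7,1)X 1/1
(7,5)O 1/1
The smallest same-type fraction is 0/1 at (4,2), which reduces to 0/1. Any threshold above that leaves this individual unsatisfied.

0/1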